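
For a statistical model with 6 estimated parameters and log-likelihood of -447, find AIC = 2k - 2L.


AIC = 2k - 2*loglik = 2(6) - 2(-447).
= 12 + 894 = 906.

906


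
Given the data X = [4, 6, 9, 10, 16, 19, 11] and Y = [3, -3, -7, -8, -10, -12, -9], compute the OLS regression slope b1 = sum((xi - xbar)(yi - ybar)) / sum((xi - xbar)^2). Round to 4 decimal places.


First compute the means: xbar = 10.7143, ybar = -6.5714.
Then S_xx = sum((xi - xbar)^2) = 167.4286.
S_xy = sum((xi - xbar)(yi - ybar)) = -143.1429.
b1 = S_xy / S_xx = -143.1429 / 167.4286 = -0.8549.

-0.8549


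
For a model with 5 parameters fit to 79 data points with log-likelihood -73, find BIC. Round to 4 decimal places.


ln(79) = 4.369448.
k * ln(n) = 5 * 4.369448 = 21.847240.
-2L = 146.
BIC = 21.847240 + 146 = 167.847240, which rounds to 167.8472.

167.8472


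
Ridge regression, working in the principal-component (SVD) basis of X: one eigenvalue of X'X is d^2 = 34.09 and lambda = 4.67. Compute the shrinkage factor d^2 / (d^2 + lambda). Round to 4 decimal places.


Denominator = d^2 + lambda = 34.09 + 4.67 = 38.7600.
Shrinkage = 34.09 / 38.7600 = 0.8795.

0.8795


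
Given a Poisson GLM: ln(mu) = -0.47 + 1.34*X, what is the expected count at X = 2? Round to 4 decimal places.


Compute eta = -0.47 + 1.34 * 2 = 2.2100.
Apply inverse link: mu = e^2.2100 = 9.1157.

9.1157


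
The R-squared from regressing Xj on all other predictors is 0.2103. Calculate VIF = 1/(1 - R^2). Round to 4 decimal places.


Using VIF = 1/(1 - R^2_j):
1 - 0.2103 = 0.7897.
VIF = 1.2663.

1.2663


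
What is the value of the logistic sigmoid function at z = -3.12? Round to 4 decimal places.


Compute exp(3.1200) = 22.6464.
Sigmoid = 1 / (1 + 22.6464) = 1 / 23.6464 = 0.0423.

0.0423


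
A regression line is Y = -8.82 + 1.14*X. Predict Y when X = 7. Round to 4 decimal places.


Predicted value:
Y = -8.82 + (1.14)(7) = -8.82 + 7.9800 = -0.8400.

-0.8400


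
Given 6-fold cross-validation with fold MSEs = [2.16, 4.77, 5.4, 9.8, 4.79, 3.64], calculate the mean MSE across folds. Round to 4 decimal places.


Sum of fold MSEs = 30.5600.
Average = 30.5600 / 6 = 5.0933.

5.0933


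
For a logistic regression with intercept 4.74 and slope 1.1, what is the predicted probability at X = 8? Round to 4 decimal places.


Compute z = 4.74 + (1.1)(8) = 13.5400.
exp(-z) = 0.0000.
P = 1/(1 + 0.0000) = 1.0000.

1.0000


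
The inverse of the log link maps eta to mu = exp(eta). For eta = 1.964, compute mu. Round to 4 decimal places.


mu = exp(eta) = exp(1.964).
= 7.1278.

7.1278


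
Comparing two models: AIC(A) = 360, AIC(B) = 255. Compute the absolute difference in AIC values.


|AIC_A - AIC_B| = |360 - 255| = 105.
Model B is preferred (lower AIC).

105


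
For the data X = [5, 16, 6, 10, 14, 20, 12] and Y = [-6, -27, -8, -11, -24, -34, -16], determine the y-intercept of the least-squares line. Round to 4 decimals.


Compute b1 = -1.9322 from the OLS formula.
With xbar = 11.8571 and ybar = -18.0000, the intercept is:
b0 = -18.0000 - -1.9322 * 11.8571 = 4.9107.

4.9107


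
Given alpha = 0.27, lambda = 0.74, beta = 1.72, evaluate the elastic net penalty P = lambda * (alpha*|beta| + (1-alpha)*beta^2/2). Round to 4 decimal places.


alpha * |beta| = 0.27 * 1.72 = 0.4644.
(1-alpha) * beta^2/2 = 0.73 * 2.9584/2 = 1.0798.
Total = 0.74 * (0.4644 + 1.0798) = 1.1427.

1.1427


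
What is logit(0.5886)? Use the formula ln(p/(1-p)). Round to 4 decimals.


Compute the odds: 0.5886/0.4114 = 1.4307.
Take the natural log: ln(1.4307) = 0.3582.

0.3582


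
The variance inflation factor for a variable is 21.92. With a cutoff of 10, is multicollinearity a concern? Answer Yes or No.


Compare VIF = 21.92 to the threshold of 10.
21.92 >= 10, so the answer is Yes.

Yes


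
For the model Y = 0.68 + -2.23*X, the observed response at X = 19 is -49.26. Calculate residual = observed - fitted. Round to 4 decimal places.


Compute yhat = 0.68 + (-2.23)(19) = -41.6900.
Residual = actual - predicted = -49.26 - -41.6900 = -7.5700.

-7.5700


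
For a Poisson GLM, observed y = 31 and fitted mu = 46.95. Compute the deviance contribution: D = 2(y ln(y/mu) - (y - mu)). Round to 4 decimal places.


First: ln(31/46.95) = -0.415096.
Then: 31 * -0.415096 = -12.867976.
y - mu = 31 - 46.95 = -15.95.
D = 2(-12.867976 - -15.95) = 6.164048, which rounds to 6.1640.

6.1640


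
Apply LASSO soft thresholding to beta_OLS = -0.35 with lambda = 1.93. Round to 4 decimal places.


Absolute value: |-0.35| = 0.35.
Compare to lambda = 1.93.
Since |beta| <= lambda, the coefficient is set to 0.

0.0000


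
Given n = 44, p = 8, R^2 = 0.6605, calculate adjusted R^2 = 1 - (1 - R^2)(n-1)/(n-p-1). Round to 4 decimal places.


Adjusted R^2 = 1 - (1 - R^2) * (n-1)/(n-p-1).
(1 - R^2) = 0.3395.
(n-1)/(n-p-1) = 43/35.
(1 - R^2) * (n-1) = 0.3395 * 43 = 14.5985.
Divide by (n-p-1): 14.5985 / 35 = 0.4171.
Adj R^2 = 1 - 0.4171 = 0.5829.

0.5829


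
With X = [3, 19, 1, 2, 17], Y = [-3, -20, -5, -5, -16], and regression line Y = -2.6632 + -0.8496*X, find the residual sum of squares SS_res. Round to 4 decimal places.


Predicted values from Y = -2.6632 + -0.8496*X.
Residuals: [2.2120, -1.1944, -1.4872, -0.6376, 1.1064].
SSres = 10.1620.

10.1620


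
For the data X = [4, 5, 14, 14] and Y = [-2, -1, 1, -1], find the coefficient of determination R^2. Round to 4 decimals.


Fit the OLS line: b0 = -2.2534, b1 = 0.1625.
SSres = 2.3526.
SStot = 4.7500.
R^2 = 1 - 2.3526/4.7500 = 0.5047.

0.5047


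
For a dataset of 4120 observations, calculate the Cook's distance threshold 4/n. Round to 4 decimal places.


Cook's distance cutoff = 4/n = 4/4120.
= 0.0010.

0.0010


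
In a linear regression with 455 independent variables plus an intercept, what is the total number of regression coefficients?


Including the intercept, the model has 455 predictor coefficients + 1 intercept.
Total = 456.

456


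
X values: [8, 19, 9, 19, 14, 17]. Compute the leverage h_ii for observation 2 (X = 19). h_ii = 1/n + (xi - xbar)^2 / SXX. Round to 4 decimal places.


n = 6, xbar = 14.3333.
SXX = sum((xi - xbar)^2) = 119.3333.
h = 1/6 + (19 - 14.3333)^2 / 119.3333 = 0.3492.

0.3492


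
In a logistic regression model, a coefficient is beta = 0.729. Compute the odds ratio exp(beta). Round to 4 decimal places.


The odds ratio is computed as:
OR = e^(0.729) = 2.0730.

2.0730


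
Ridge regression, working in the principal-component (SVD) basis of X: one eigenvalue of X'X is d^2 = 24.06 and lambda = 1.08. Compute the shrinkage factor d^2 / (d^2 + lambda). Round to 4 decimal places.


Compute the denominator: 24.06 + 1.08 = 25.1400.
Shrinkage factor = 24.06 / 25.1400 = 0.9570.

0.9570


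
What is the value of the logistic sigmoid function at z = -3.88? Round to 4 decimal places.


exp(3.8800) = 48.4242.
1 + exp(-z) = 49.4242.
sigmoid = 1/49.4242 = 0.0202.

0.0202


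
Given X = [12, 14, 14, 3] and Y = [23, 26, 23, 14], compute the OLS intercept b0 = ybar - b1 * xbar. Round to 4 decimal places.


Compute b1 = 0.9607 from the OLS formula.
With xbar = 10.7500 and ybar = 21.5000, the intercept is:
b0 = 21.5000 - 0.9607 * 10.7500 = 11.1722.

11.1722


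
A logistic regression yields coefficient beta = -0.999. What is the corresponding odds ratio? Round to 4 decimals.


Odds ratio = exp(beta) = exp(-0.999).
= 0.3682.

0.3682


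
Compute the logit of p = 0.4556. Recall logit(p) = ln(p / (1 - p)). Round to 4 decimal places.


The odds are p/(1-p) = 0.4556 / 0.5444 = 0.8369.
logit(p) = ln(0.8369) = -0.1781.

-0.1781


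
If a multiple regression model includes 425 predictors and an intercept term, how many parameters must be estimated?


Each predictor gets one coefficient, plus one intercept.
Total parameters = 425 + 1 = 426.

426


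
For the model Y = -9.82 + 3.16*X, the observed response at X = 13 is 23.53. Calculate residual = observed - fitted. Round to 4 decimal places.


Predicted = -9.82 + 3.16 * 13 = 31.2600.
Residual = 23.53 - 31.2600 = -7.7300.

-7.7300


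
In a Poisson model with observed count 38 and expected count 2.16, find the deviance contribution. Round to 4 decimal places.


y/mu = 38/2.16 = 17.592593 (approx.), and ln(38/2.16) = 2.867478.
y * ln(y/mu) = 38 * 2.867478 = 108.964164.
y - mu = 35.84.
D = 2 * (108.964164 - 35.84) = 146.248328, which rounds to 146.2483.

146.2483


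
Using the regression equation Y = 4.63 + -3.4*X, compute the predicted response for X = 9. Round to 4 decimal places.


Predicted value:
Y = 4.63 + (-3.4)(9) = 4.63 + -30.6000 = -25.9700.

-25.9700


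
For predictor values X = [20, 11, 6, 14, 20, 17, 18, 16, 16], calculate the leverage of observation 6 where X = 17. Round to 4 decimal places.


Compute xbar = 15.3333 with n = 9 observations.
SXX = 162.0000.
Leverage = 1/9 + (17 - 15.3333)^2/162.0000 = 0.1283.

0.1283


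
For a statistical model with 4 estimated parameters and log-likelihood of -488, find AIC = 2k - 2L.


AIC = 2*4 - 2*(-488).
= 8 + 976 = 984.

984


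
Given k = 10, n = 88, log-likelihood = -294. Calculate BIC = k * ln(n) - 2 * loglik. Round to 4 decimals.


Compute k*ln(n) = 10*ln(88) = 10*4.477337 = 44.773370.
Then -2*loglik = 588.
BIC = 44.773370 + 588 = 632.773370, which rounds to 632.7734.

632.7734


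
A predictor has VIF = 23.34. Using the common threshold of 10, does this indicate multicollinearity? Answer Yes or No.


Compare VIF = 23.34 to the threshold of 10.
23.34 >= 10, so the answer is Yes.

Yes


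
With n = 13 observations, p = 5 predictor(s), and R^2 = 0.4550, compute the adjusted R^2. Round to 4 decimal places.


Plug in: Adj R^2 = 1 - (1 - 0.4550) * 12/7.
= 1 - 0.5450 * 12/7
= 1 - 6.5400 / 7
= 1 - 0.9343 = 0.0657.

0.0657


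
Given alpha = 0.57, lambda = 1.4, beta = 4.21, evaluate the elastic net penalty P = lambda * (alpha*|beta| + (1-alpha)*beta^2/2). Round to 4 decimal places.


L1 component = 0.57 * |4.21| = 2.3997.
L2 component = 0.43 * 4.21^2 / 2 = 3.8107.
Penalty = 1.4 * (2.3997 + 3.8107) = 1.4 * 6.2104 = 8.6945.

8.6945


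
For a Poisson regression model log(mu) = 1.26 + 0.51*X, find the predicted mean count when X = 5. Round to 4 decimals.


eta = 1.26 + 0.51 * 5 = 3.8100.
mu = exp(3.8100) = 45.1504.

45.1504


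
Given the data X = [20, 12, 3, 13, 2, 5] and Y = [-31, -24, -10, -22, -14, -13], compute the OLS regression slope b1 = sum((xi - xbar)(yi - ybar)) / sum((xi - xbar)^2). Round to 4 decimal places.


The sample means are xbar = 9.1667 and ybar = -19.0000.
Compute S_xx = 246.8333 and S_xy = -272.0000.
Slope b1 = S_xy / S_xx = -272.0000 / 246.8333 = -1.1020.

-1.1020


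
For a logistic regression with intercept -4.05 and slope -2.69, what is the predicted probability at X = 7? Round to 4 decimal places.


Linear predictor: z = -4.05 + -2.69 * 7 = -22.8800.
P = 1/(1 + exp(22.8800)) = 1/(1 + 8642865328.2699) = 0.0000.

0.0000


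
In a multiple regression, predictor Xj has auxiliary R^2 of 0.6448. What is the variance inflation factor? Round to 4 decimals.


Denominator: 1 - 0.6448 = 0.3552.
VIF = 1 / 0.3552 = 2.8153.

2.8153


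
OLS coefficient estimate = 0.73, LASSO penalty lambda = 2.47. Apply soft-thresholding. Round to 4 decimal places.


Check: |0.73| = 0.73 vs lambda = 2.47.
Since |beta| <= lambda, the coefficient is set to 0.
Soft-thresholded coefficient = 0.0000.

0.0000


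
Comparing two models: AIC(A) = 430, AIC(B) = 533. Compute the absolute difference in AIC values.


Absolute difference = |430 - 533| = 103.
The model with lower AIC (A) is preferred.

103


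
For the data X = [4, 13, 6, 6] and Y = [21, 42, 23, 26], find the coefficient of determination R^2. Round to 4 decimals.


Fit the OLS line: b0 = 10.6310, b1 = 2.3957.
SSres = 5.6791.
SStot = 274.0000.
R^2 = 1 - 5.6791/274.0000 = 0.9793.

0.9793


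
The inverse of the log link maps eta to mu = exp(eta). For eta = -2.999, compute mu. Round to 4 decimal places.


The inverse log link gives:
mu = exp(-2.999) = 0.0498.

0.0498


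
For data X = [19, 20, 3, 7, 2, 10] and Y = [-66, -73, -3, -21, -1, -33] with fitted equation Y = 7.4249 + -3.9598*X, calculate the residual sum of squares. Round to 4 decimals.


Predicted values from Y = 7.4249 + -3.9598*X.
Residuals: [1.8113, -1.2289, 1.4545, -0.7063, -0.5053, -0.8269].
SSres = 8.3445.

8.3445


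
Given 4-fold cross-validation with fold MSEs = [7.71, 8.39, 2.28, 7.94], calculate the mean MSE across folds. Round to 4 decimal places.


Sum of fold MSEs = 26.3200.
Average = 26.3200 / 4 = 6.5800.

6.5800


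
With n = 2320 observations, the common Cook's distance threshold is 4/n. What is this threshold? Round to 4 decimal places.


The threshold is 4/n.
4/2320 = 0.0017.

0.0017


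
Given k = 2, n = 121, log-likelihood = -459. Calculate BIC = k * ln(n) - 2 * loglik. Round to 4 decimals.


Compute k*ln(n) = 2*ln(121) = 2*4.795791 = 9.591582.
Then -2*loglik = 918.
BIC = 9.591582 + 918 = 927.591582, which rounds to 927.5916.

927.5916


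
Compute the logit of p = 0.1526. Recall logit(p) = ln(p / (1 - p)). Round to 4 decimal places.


Compute the odds: 0.1526/0.8474 = 0.1801.
Take the natural log: ln(0.1801) = -1.7144.

-1.7144


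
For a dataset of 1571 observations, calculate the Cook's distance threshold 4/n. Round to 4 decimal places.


The threshold is 4/n.
4/1571 = 0.0025.

0.0025


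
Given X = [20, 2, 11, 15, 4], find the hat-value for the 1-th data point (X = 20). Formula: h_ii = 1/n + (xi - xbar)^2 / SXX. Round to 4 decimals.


n = 5, xbar = 10.4000.
SXX = sum((xi - xbar)^2) = 225.2000.
h = 1/5 + (20 - 10.4000)^2 / 225.2000 = 0.6092.

0.6092


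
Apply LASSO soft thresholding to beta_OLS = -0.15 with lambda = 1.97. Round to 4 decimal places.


Check: |-0.15| = 0.15 vs lambda = 1.97.
Since |beta| <= lambda, the coefficient is set to 0.
Soft-thresholded coefficient = 0.0000.

0.0000


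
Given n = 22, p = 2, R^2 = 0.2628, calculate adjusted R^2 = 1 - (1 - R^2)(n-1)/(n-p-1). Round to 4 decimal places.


Plug in: Adj R^2 = 1 - (1 - 0.2628) * 21/19.
= 1 - 0.7372 * 21/19
= 1 - 15.4812 / 19
= 1 - 0.8148 = 0.1852.

0.1852


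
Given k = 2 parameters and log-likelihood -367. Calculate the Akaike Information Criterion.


AIC = 2*2 - 2*(-367).
= 4 + 734 = 738.

738


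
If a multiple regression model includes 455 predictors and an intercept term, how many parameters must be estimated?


Each predictor gets one coefficient, plus one intercept.
Total parameters = 455 + 1 = 456.

456


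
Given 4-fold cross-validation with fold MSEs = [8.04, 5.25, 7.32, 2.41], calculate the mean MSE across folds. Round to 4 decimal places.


Sum of fold MSEs = 23.0200.
Average = 23.0200 / 4 = 5.7550.

5.7550


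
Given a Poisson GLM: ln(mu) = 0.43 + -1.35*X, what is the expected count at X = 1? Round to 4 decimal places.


eta = 0.43 + -1.35 * 1 = -0.9200.
mu = exp(-0.9200) = 0.3985.

0.3985


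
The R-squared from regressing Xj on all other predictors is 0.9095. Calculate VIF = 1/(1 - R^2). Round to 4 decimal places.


VIF = 1 / (1 - 0.9095).
= 1 / 0.0905 = 11.0497.

11.0497


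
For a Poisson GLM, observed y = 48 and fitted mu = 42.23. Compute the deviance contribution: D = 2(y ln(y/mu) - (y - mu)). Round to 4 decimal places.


Compute y*ln(y/mu) = 48*ln(48/42.23) = 48*0.128070 = 6.147360.
y - mu = 5.77.
D = 2*(6.147360 - (5.77)) = 0.754720, which rounds to 0.7547.

0.7547


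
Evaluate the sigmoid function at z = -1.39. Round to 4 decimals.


Compute exp(1.3900) = 4.0149.
Sigmoid = 1 / (1 + 4.0149) = 1 / 5.0149 = 0.1994.

0.1994


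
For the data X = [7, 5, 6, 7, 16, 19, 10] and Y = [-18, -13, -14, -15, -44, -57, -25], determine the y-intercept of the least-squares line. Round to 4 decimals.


First find the slope: b1 = -3.1648.
Means: xbar = 10.0000, ybar = -26.5714.
b0 = ybar - b1 * xbar = -26.5714 - -3.1648 * 10.0000 = 5.0763.

5.0763


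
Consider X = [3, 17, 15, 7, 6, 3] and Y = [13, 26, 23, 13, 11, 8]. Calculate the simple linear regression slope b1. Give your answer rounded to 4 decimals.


First compute the means: xbar = 8.5000, ybar = 15.6667.
Then S_xx = sum((xi - xbar)^2) = 183.5000.
S_xy = sum((xi - xbar)(yi - ybar)) = 208.0000.
b1 = S_xy / S_xx = 208.0000 / 183.5000 = 1.1335.

1.1335


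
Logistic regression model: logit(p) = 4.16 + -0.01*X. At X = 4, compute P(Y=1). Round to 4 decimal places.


Compute z = 4.16 + (-0.01)(4) = 4.1200.
exp(-z) = 0.0162.
P = 1/(1 + 0.0162) = 0.9840.

0.9840


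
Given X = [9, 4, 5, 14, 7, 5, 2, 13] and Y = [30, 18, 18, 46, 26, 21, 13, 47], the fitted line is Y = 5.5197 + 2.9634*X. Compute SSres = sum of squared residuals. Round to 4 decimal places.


For each point, residual = actual - predicted.
Residuals: [-2.1903, 0.6267, -2.3367, -1.0073, -0.2635, 0.6633, 1.5535, 2.9561].
Sum of squared residuals = 23.3263.

23.3263


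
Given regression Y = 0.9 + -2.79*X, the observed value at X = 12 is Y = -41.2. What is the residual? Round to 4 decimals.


Fitted value at X = 12 is yhat = 0.9 + -2.79*12 = -32.5800.
Residual = -41.2 - -32.5800 = -8.6200.

-8.6200


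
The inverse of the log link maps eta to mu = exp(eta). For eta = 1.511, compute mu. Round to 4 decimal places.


Apply the inverse link:
mu = e^1.511 = 4.5313.

4.5313


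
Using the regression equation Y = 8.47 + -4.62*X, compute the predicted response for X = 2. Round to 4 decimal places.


Predicted value:
Y = 8.47 + (-4.62)(2) = 8.47 + -9.2400 = -0.7700.

-0.7700


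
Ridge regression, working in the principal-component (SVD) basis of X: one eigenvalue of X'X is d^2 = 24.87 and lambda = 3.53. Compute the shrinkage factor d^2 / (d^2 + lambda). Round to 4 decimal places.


Compute the denominator: 24.87 + 3.53 = 28.4000.
Shrinkage factor = 24.87 / 28.4000 = 0.8757.

0.8757


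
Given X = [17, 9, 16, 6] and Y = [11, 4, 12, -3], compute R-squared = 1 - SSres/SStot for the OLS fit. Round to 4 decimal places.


The fitted line is Y = -9.2093 + 1.2674*X.
SSres = 7.8488, SStot = 146.0000.
R^2 = 1 - SSres/SStot = 0.9462.

0.9462


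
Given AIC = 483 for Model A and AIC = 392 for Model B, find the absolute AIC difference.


|AIC_A - AIC_B| = |483 - 392| = 91.
Model B is preferred (lower AIC).

91


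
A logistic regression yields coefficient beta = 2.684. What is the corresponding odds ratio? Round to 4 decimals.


The odds ratio is computed as:
OR = e^(2.684) = 14.6436.

14.6436


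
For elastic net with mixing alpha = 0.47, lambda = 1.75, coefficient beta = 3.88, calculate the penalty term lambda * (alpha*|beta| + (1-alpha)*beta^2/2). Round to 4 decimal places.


alpha * |beta| = 0.47 * 3.88 = 1.8236.
(1-alpha) * beta^2/2 = 0.53 * 15.0544/2 = 3.9894.
Total = 1.75 * (1.8236 + 3.9894) = 10.1728.

10.1728


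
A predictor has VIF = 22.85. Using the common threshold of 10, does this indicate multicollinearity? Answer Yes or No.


Compare VIF = 22.85 to the threshold of 10.
22.85 >= 10, so the answer is Yes.

Yes


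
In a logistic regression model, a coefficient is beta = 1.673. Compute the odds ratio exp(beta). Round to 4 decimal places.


Odds ratio = exp(beta) = exp(1.673).
= 5.3281.

5.3281


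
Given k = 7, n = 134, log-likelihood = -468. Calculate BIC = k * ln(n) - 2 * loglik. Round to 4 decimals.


Compute k*ln(n) = 7*ln(134) = 7*4.897840 = 34.284880.
Then -2*loglik = 936.
BIC = 34.284880 + 936 = 970.284880, which rounds to 970.2849.

970.2849


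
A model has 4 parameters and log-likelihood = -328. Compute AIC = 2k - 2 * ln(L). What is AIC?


AIC = 2*4 - 2*(-328).
= 8 + 656 = 664.

664


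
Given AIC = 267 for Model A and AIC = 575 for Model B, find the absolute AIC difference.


|AIC_A - AIC_B| = |267 - 575| = 308.
Model A is preferred (lower AIC).

308


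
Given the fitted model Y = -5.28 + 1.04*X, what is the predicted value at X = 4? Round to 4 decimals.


Substitute X = 4 into the equation:
Y = -5.28 + 1.04 * 4 = -5.28 + 4.1600 = -1.1200.

-1.1200


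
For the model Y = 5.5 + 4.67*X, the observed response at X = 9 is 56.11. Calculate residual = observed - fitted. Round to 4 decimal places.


Fitted value at X = 9 is yhat = 5.5 + 4.67*9 = 47.5300.
Residual = 56.11 - 47.5300 = 8.5800.

8.5800


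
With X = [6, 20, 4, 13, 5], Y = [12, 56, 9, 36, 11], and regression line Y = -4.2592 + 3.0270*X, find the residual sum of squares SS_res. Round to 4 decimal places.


Predicted values from Y = -4.2592 + 3.0270*X.
Residuals: [-1.9028, -0.2808, 1.1512, 0.9082, 0.1242].
SSres = 5.8650.

5.8650


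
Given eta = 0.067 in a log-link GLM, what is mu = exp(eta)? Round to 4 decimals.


The inverse log link gives:
mu = exp(0.067) = 1.0693.

1.0693


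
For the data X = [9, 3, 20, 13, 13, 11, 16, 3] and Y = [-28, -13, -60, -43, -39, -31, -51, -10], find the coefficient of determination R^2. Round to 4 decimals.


The fitted line is Y = -2.2246 + -2.9228*X.
SSres = 30.4075, SStot = 2131.8750.
R^2 = 1 - SSres/SStot = 0.9857.

0.9857


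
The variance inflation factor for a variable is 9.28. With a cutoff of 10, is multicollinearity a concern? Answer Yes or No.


Compare VIF = 9.28 to the threshold of 10.
9.28 < 10, so the answer is No.

No


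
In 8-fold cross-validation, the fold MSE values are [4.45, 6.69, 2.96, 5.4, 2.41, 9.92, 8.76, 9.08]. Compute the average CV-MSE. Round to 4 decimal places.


Total MSE across folds = 49.6700.
CV-MSE = 49.6700/8 = 6.2088.

6.2088


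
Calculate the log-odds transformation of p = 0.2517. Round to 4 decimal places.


The odds are p/(1-p) = 0.2517 / 0.7483 = 0.3364.
logit(p) = ln(0.3364) = -1.0896.

-1.0896


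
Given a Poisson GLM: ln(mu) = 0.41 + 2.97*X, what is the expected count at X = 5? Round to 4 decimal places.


Linear predictor: eta = 0.41 + (2.97)(5) = 15.2600.
Expected count: mu = exp(15.2600) = 4239686.9842.

4239686.9842


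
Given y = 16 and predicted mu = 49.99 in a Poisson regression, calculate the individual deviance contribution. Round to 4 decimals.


y/mu = 16/49.99 = 0.320064 (approx.), and ln(16/49.99) = -1.139234.
y * ln(y/mu) = 16 * -1.139234 = -18.227744.
y - mu = -33.99.
D = 2 * (-18.227744 - -33.99) = 31.524512, which rounds to 31.5245.

31.5245


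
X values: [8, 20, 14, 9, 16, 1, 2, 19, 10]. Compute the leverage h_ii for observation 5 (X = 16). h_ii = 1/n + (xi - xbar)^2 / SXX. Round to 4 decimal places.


Compute xbar = 11.0000 with n = 9 observations.
SXX = 374.0000.
Leverage = 1/9 + (16 - 11.0000)^2/374.0000 = 0.1780.

0.1780


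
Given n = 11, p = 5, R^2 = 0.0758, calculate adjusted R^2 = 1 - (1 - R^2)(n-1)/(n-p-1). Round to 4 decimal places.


Using the formula:
(1 - 0.0758) = 0.9242.
Multiply by 10/5: 0.9242 * 10 = 9.2420, then 9.2420 / 5 = 1.8484.
Adj R^2 = 1 - 1.8484 = -0.8484.

-0.8484


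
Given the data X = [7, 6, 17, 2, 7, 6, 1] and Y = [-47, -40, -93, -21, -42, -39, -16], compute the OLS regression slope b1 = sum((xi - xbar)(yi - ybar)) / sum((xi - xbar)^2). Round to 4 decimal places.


Calculate xbar = 6.5714, ybar = -42.5714.
S_xx = 161.7143, S_xy = -777.7143.
Using b1 = S_xy / S_xx = -777.7143 / 161.7143, we get b1 = -4.8092.

-4.8092


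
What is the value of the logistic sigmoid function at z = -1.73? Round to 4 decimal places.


Compute exp(1.7300) = 5.6407.
Sigmoid = 1 / (1 + 5.6407) = 1 / 6.6407 = 0.1506.

0.1506


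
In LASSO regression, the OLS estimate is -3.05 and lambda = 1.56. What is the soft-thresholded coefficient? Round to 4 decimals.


Check: |-3.05| = 3.05 vs lambda = 1.56.
Since |beta| > lambda, coefficient = sign(beta)*(|beta| - lambda) = -1.4900.
Soft-thresholded coefficient = -1.4900.

-1.4900


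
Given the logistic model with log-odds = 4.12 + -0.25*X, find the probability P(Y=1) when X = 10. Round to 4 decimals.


z = 4.12 + -0.25 * 10 = 1.6200.
Sigmoid: P = 1 / (1 + exp(-1.6200)) = 0.8348.

0.8348


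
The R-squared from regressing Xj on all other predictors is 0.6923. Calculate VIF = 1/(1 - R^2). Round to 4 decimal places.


Denominator: 1 - 0.6923 = 0.3077.
VIF = 1 / 0.3077 = 3.2499.

3.2499


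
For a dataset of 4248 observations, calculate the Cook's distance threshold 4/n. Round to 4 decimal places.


The threshold is 4/n.
4/4248 = 0.0009.

0.0009


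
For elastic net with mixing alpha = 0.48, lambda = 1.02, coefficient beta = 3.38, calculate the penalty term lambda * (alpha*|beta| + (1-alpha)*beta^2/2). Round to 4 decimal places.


L1 component = 0.48 * |3.38| = 1.6224.
L2 component = 0.52 * 3.38^2 / 2 = 2.9703.
Penalty = 1.02 * (1.6224 + 2.9703) = 1.02 * 4.5927 = 4.6846.

4.6846


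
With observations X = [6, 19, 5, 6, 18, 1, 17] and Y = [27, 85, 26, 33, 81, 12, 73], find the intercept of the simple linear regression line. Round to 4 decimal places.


Compute b1 = 4.0724 from the OLS formula.
With xbar = 10.2857 and ybar = 48.1429, the intercept is:
b0 = 48.1429 - 4.0724 * 10.2857 = 6.2552.

6.2552


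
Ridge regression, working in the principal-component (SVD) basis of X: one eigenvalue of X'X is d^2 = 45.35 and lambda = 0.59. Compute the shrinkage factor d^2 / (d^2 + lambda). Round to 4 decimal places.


Denominator = d^2 + lambda = 45.35 + 0.59 = 45.9400.
Shrinkage = 45.35 / 45.9400 = 0.9872.

0.9872


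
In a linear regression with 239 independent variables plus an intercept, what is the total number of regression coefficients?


Each predictor gets one coefficient, plus one intercept.
Total parameters = 239 + 1 = 240.

240


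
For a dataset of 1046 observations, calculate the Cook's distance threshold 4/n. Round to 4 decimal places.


Cook's distance cutoff = 4/n = 4/1046.
= 0.0038.

0.0038


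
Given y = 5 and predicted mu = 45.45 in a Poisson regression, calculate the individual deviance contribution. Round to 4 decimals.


First: ln(5/45.45) = -2.207175.
Then: 5 * -2.207175 = -11.035875.
y - mu = 5 - 45.45 = -40.45.
D = 2(-11.035875 - -40.45) = 58.828250, which rounds to 58.8283.

58.8283


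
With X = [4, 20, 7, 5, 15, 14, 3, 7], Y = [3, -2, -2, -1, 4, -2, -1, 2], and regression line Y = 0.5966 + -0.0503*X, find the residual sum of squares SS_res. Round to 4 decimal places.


For each point, residual = actual - predicted.
Residuals: [2.6046, -1.5906, -2.2445, -1.3451, 4.1579, -1.8924, -1.4457, 1.7555].
Sum of squared residuals = 42.2022.

42.2022


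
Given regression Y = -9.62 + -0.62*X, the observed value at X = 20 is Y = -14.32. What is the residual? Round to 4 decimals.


Compute yhat = -9.62 + (-0.62)(20) = -22.0200.
Residual = actual - predicted = -14.32 - -22.0200 = 7.7000.

7.7000


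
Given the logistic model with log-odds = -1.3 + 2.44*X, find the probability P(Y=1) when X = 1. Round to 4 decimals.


Linear predictor: z = -1.3 + 2.44 * 1 = 1.1400.
P = 1/(1 + exp(-1.1400)) = 1/(1 + 0.3198) = 0.7577.

0.7577


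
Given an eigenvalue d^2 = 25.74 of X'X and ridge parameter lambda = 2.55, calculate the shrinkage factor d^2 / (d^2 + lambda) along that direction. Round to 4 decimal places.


Denominator = d^2 + lambda = 25.74 + 2.55 = 28.2900.
Shrinkage = 25.74 / 28.2900 = 0.9099.

0.9099


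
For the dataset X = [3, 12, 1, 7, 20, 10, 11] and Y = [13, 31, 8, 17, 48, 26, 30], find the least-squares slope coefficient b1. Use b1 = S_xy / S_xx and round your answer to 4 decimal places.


The sample means are xbar = 9.1429 and ybar = 24.7143.
Compute S_xx = 238.8571 and S_xy = 506.2857.
Slope b1 = S_xy / S_xx = 506.2857 / 238.8571 = 2.1196.

2.1196


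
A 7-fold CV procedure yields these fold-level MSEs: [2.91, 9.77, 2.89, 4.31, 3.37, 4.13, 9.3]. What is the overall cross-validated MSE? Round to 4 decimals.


Add all fold MSEs: 36.6800.
Divide by k = 7: 36.6800/7 = 5.2400.

5.2400


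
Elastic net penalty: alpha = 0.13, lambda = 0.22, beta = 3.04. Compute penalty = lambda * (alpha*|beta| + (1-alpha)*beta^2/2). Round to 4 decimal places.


Compute:
L1 = 0.13 * 3.04 = 0.3952.
L2 = 0.87 * 3.04^2 / 2 = 4.0201.
Penalty = 0.22 * (0.3952 + 4.0201) = 0.9714.

0.9714


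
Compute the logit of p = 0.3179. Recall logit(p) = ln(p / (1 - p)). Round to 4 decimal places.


1 - p = 0.6821.
p/(1-p) = 0.4661.
logit = ln(0.4661) = -0.7634.

-0.7634


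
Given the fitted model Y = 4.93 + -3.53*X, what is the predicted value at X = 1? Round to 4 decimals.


Plug X = 1 into Y = 4.93 + -3.53*X:
Y = 4.93 + -3.5300 = 1.4000.

1.4000


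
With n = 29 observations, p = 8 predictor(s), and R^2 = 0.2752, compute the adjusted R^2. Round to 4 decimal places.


Adjusted R^2 = 1 - (1 - R^2) * (n-1)/(n-p-1).
(1 - R^2) = 0.7248.
(n-1)/(n-p-1) = 28/20.
(1 - R^2) * (n-1) = 0.7248 * 28 = 20.2944.
Divide by (n-p-1): 20.2944 / 20 = 1.0147.
Adj R^2 = 1 - 1.0147 = -0.0147.

-0.0147


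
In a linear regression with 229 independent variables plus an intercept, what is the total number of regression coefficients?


Each predictor gets one coefficient, plus one intercept.
Total parameters = 229 + 1 = 230.

230


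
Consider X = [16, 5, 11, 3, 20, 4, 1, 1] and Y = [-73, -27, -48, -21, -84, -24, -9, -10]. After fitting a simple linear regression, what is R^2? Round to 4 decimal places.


The fitted line is Y = -6.9924 + -3.9354*X.
SSres = 28.4823, SStot = 5664.0000.
R^2 = 1 - SSres/SStot = 0.9950.

0.9950


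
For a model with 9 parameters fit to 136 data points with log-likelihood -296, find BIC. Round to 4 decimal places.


Compute k*ln(n) = 9*ln(136) = 9*4.912655 = 44.213895.
Then -2*loglik = 592.
BIC = 44.213895 + 592 = 636.213895, which rounds to 636.2139.

636.2139


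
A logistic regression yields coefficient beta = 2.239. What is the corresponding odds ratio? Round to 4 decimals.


Odds ratio = exp(beta) = exp(2.239).
= 9.3839.

9.3839


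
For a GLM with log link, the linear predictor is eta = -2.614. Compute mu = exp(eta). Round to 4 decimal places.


The inverse log link gives:
mu = exp(-2.614) = 0.0732.

0.0732


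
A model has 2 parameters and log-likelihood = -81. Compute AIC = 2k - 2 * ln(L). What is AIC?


Compute:
2k = 2*2 = 4.
-2*loglik = -2*(-81) = 162.
AIC = 4 + 162 = 166.

166


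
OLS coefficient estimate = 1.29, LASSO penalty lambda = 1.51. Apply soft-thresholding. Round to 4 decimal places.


Absolute value: |1.29| = 1.29.
Compare to lambda = 1.51.
Since |beta| <= lambda, the coefficient is set to 0.

0.0000


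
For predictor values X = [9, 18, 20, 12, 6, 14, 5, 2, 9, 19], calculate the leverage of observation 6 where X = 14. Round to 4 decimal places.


n = 10, xbar = 11.4000.
SXX = sum((xi - xbar)^2) = 352.4000.
h = 1/10 + (14 - 11.4000)^2 / 352.4000 = 0.1192.

0.1192


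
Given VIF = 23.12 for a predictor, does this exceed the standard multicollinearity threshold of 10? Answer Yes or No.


Compare VIF = 23.12 to the threshold of 10.
23.12 >= 10, so the answer is Yes.

Yes


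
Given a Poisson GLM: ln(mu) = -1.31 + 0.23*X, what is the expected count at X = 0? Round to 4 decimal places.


Linear predictor: eta = -1.31 + (0.23)(0) = -1.3100.
Expected count: mu = exp(-1.3100) = 0.2698.

0.2698


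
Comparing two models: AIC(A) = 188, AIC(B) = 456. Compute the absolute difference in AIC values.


Compute |188 - 456| = 268.
Model A has the smaller AIC.

268


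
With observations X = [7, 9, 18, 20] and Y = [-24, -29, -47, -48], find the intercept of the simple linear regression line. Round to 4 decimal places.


Compute b1 = -1.8960 from the OLS formula.
With xbar = 13.5000 and ybar = -37.0000, the intercept is:
b0 = -37.0000 - -1.8960 * 13.5000 = -11.4040.

-11.4040


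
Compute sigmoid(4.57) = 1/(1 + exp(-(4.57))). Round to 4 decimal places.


exp(-4.5700) = 0.0104.
1 + exp(-z) = 1.0104.
sigmoid = 1/1.0104 = 0.9897.

0.9897


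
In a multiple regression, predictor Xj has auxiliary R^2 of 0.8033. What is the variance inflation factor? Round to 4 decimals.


VIF = 1 / (1 - 0.8033).
= 1 / 0.1967 = 5.0839.

5.0839


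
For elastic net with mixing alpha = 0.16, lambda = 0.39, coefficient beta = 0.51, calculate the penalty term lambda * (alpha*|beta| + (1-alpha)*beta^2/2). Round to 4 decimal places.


Compute:
L1 = 0.16 * 0.51 = 0.0816.
L2 = 0.84 * 0.51^2 / 2 = 0.1092.
Penalty = 0.39 * (0.0816 + 0.1092) = 0.0744.

0.0744


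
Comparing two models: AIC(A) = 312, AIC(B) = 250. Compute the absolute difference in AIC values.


|AIC_A - AIC_B| = |312 - 250| = 62.
Model B is preferred (lower AIC).

62


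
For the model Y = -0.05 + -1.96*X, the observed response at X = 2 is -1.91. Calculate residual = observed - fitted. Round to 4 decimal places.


Fitted value at X = 2 is yhat = -0.05 + -1.96*2 = -3.9700.
Residual = -1.91 - -3.9700 = 2.0600.

2.0600


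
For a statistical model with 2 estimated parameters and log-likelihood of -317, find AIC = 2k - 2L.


AIC = 2k - 2*loglik = 2(2) - 2(-317).
= 4 + 634 = 638.

638


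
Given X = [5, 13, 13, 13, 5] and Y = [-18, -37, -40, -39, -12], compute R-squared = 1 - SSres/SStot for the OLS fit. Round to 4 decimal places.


After computing the OLS fit (b0=-0.2083, b1=-2.9583):
SSres = 22.6667, SStot = 694.8000.
R^2 = 1 - 22.6667/694.8000 = 0.9674.

0.9674


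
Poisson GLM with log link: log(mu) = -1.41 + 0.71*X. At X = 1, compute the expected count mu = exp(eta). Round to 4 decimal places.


Linear predictor: eta = -1.41 + (0.71)(1) = -0.7000.
Expected count: mu = exp(-0.7000) = 0.4966.

0.4966


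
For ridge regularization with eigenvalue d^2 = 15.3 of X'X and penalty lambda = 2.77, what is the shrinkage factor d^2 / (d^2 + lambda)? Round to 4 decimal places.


Denominator = d^2 + lambda = 15.3 + 2.77 = 18.0700.
Shrinkage = 15.3 / 18.0700 = 0.8467.

0.8467


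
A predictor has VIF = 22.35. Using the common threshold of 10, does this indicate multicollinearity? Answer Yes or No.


Check: VIF = 22.35 vs threshold = 10.
Since 22.35 >= 10, the answer is Yes.

Yes


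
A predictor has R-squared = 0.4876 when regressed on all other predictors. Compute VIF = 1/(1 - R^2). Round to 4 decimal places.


VIF = 1 / (1 - 0.4876).
= 1 / 0.5124 = 1.9516.

1.9516


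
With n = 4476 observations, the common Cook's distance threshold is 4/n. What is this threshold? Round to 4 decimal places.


The threshold is 4/n.
4/4476 = 0.0009.

0.0009


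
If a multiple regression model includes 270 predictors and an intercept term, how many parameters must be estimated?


Including the intercept, the model has 270 predictor coefficients + 1 intercept.
Total = 271.

271


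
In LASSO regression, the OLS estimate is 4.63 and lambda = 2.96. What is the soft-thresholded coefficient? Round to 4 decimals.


Check: |4.63| = 4.63 vs lambda = 2.96.
Since |beta| > lambda, coefficient = sign(beta)*(|beta| - lambda) = 1.6700.
Soft-thresholded coefficient = 1.6700.

1.6700


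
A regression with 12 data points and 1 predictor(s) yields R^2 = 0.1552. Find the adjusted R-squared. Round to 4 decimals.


Adjusted R^2 = 1 - (1 - R^2) * (n-1)/(n-p-1).
(1 - R^2) = 0.8448.
(n-1)/(n-p-1) = 11/10.
(1 - R^2) * (n-1) = 0.8448 * 11 = 9.2928.
Divide by (n-p-1): 9.2928 / 10 = 0.9293.
Adj R^2 = 1 - 0.9293 = 0.0707.

0.0707


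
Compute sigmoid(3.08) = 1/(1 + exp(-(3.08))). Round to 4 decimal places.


exp(-3.0800) = 0.0460.
1 + exp(-z) = 1.0460.
sigmoid = 1/1.0460 = 0.9561.

0.9561


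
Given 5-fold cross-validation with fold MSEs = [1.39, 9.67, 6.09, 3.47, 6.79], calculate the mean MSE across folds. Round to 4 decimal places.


Sum of fold MSEs = 27.4100.
Average = 27.4100 / 5 = 5.4820.

5.4820


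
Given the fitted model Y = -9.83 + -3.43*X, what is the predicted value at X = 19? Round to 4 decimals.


Substitute X = 19 into the equation:
Y = -9.83 + -3.43 * 19 = -9.83 + -65.1700 = -75.0000.

-75.0000


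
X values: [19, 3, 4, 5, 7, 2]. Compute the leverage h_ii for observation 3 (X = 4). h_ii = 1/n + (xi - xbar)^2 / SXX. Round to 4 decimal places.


Compute xbar = 6.6667 with n = 6 observations.
SXX = 197.3333.
Leverage = 1/6 + (4 - 6.6667)^2/197.3333 = 0.2027.

0.2027


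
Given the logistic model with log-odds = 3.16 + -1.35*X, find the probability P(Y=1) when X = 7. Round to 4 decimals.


Compute z = 3.16 + (-1.35)(7) = -6.2900.
exp(-z) = 539.1533.
P = 1/(1 + 539.1533) = 0.0019.

0.0019


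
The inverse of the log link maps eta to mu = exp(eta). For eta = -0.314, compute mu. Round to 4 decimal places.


mu = exp(eta) = exp(-0.314).
= 0.7305.

0.7305


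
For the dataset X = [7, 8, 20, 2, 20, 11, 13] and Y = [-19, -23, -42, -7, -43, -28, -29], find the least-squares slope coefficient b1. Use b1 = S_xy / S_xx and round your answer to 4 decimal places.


First compute the means: xbar = 11.5714, ybar = -27.2857.
Then S_xx = sum((xi - xbar)^2) = 269.7143.
S_xy = sum((xi - xbar)(yi - ybar)) = -505.8571.
b1 = S_xy / S_xx = -505.8571 / 269.7143 = -1.8755.

-1.8755


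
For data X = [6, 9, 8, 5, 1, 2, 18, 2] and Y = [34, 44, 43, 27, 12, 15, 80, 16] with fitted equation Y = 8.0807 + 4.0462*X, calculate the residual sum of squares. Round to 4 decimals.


Compute predicted values, then residuals = yi - yhat_i.
Residuals: [1.6421, -0.4965, 2.5497, -1.3117, -0.1269, -1.1731, -0.9123, -0.1731].
SSres = sum(residual^2) = 13.4191.

13.4191


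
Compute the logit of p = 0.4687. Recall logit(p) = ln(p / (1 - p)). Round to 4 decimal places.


The odds are p/(1-p) = 0.4687 / 0.5313 = 0.8822.
logit(p) = ln(0.8822) = -0.1254.

-0.1254


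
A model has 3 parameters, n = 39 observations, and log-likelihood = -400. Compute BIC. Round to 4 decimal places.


ln(39) = 3.663562.
k * ln(n) = 3 * 3.663562 = 10.990686.
-2L = 800.
BIC = 10.990686 + 800 = 810.990686, which rounds to 810.9907.

810.9907


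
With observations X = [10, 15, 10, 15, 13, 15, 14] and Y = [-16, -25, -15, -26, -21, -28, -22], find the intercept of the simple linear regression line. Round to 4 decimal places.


Compute b1 = -2.1111 from the OLS formula.
With xbar = 13.1429 and ybar = -21.8571, the intercept is:
b0 = -21.8571 - -2.1111 * 13.1429 = 5.8889.

5.8889


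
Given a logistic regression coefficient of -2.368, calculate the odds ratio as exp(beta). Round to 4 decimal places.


The odds ratio is computed as:
OR = e^(-2.368) = 0.0937.

0.0937


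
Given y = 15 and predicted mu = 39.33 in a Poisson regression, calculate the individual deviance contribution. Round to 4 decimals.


Compute y*ln(y/mu) = 15*ln(15/39.33) = 15*-0.963937 = -14.459055.
y - mu = -24.33.
D = 2*(-14.459055 - (-24.33)) = 19.741890, which rounds to 19.7419.

19.7419


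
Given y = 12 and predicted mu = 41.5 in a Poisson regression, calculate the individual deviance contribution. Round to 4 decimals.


First: ln(12/41.5) = -1.240787.
Then: 12 * -1.240787 = -14.889444.
y - mu = 12 - 41.5 = -29.5.
D = 2(-14.889444 - -29.5) = 29.221112, which rounds to 29.2211.

29.2211


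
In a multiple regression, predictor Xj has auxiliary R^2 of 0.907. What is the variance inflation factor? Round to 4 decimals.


Using VIF = 1/(1 - R^2_j):
1 - 0.907 = 0.093.
VIF = 10.7527.

10.7527


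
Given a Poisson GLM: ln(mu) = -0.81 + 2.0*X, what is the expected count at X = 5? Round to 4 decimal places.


eta = -0.81 + 2.0 * 5 = 9.1900.
mu = exp(9.1900) = 9798.6510.

9798.6510


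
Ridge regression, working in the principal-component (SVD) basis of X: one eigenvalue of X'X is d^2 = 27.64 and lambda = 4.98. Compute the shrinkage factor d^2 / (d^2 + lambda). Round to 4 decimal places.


Compute the denominator: 27.64 + 4.98 = 32.6200.
Shrinkage factor = 27.64 / 32.6200 = 0.8473.

0.8473


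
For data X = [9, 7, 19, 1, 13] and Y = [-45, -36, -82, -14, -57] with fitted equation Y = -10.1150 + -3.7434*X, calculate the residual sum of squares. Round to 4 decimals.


Compute predicted values, then residuals = yi - yhat_i.
Residuals: [-1.1944, 0.3188, -0.7604, -0.1416, 1.7792].
SSres = sum(residual^2) = 5.2920.

5.2920
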